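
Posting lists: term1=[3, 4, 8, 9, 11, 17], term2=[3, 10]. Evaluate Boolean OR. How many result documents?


Boolean OR: find union of posting lists
term1 docs: [3, 4, 8, 9, 11, 17]
term2 docs: [3, 10]
Union: [3, 4, 8, 9, 10, 11, 17]
|union| = 7

7


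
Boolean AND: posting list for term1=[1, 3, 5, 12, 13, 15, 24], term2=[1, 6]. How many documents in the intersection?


Boolean AND: find intersection of posting lists
term1 docs: [1, 3, 5, 12, 13, 15, 24]
term2 docs: [1, 6]
Intersection: [1]
|intersection| = 1

1


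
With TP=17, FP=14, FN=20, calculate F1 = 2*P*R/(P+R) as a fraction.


F1 = 2 * P * R / (P + R)
P = TP/(TP+FP) = 17/31 = 17/31
R = TP/(TP+FN) = 17/37 = 17/37
2 * P * R = 2 * 17/31 * 17/37 = 578/1147
P + R = 17/31 + 17/37 = 1156/1147
F1 = 578/1147 / 1156/1147 = 1/2

1/2


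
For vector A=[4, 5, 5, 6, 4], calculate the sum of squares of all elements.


|A|^2 = sum of squared components
A[0]^2 = 4^2 = 16
A[1]^2 = 5^2 = 25
A[2]^2 = 5^2 = 25
A[3]^2 = 6^2 = 36
A[4]^2 = 4^2 = 16
Sum = 16 + 25 + 25 + 36 + 16 = 118

118


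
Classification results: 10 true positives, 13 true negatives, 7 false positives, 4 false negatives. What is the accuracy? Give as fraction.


Accuracy = (TP + TN) / (TP + TN + FP + FN)
TP + TN = 10 + 13 = 23
Total = 10 + 13 + 7 + 4 = 34
Accuracy = 23 / 34 = 23/34

23/34


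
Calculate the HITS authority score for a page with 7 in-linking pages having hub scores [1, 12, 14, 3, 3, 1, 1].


Authority = sum of hub scores of in-linkers
In-link 1: hub score = 1
In-link 2: hub score = 12
In-link 3: hub score = 14
In-link 4: hub score = 3
In-link 5: hub score = 3
In-link 6: hub score = 1
In-link 7: hub score = 1
Authority = 1 + 12 + 14 + 3 + 3 + 1 + 1 = 35

35


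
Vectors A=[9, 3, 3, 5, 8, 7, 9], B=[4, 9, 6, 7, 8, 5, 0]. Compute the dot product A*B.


Dot product = sum of element-wise products
A[0]*B[0] = 9*4 = 36
A[1]*B[1] = 3*9 = 27
A[2]*B[2] = 3*6 = 18
A[3]*B[3] = 5*7 = 35
A[4]*B[4] = 8*8 = 64
A[5]*B[5] = 7*5 = 35
A[6]*B[6] = 9*0 = 0
Sum = 36 + 27 + 18 + 35 + 64 + 35 + 0 = 215

215


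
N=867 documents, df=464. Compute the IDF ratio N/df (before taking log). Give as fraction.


IDF ratio = N / df
= 867 / 464
= 867/464

867/464


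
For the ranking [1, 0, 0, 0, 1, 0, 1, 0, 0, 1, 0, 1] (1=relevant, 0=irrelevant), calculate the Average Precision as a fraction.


Computing P@k for each relevant position:
Position 1: relevant, P@1 = 1/1 = 1
Position 2: not relevant
Position 3: not relevant
Position 4: not relevant
Position 5: relevant, P@5 = 2/5 = 2/5
Position 6: not relevant
Position 7: relevant, P@7 = 3/7 = 3/7
Position 8: not relevant
Position 9: not relevant
Position 10: relevant, P@10 = 4/10 = 2/5
Position 11: not relevant
Position 12: relevant, P@12 = 5/12 = 5/12
Sum of P@k = 1 + 2/5 + 3/7 + 2/5 + 5/12 = 1111/420
AP = 1111/420 / 5 = 1111/2100

1111/2100


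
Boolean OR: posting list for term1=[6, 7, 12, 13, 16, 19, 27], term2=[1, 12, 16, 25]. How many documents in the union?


Boolean OR: find union of posting lists
term1 docs: [6, 7, 12, 13, 16, 19, 27]
term2 docs: [1, 12, 16, 25]
Union: [1, 6, 7, 12, 13, 16, 19, 25, 27]
|union| = 9

9


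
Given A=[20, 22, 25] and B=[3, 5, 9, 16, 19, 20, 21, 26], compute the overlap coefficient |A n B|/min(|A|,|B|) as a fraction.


A intersect B = [20]
|A intersect B| = 1
min(|A|, |B|) = min(3, 8) = 3
Overlap = 1 / 3 = 1/3

1/3


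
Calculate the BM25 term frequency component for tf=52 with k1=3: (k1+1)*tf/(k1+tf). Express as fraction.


BM25 TF component = (k1+1)*tf / (k1+tf)
k1 = 3, tf = 52
Numerator = (3+1)*52 = 208
Denominator = 3 + 52 = 55
= 208/55 = 208/55

208/55


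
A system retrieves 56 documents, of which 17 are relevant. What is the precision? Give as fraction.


Precision = relevant_retrieved / total_retrieved
= 17 / 56
= 17 / (17 + 39)
= 17/56

17/56


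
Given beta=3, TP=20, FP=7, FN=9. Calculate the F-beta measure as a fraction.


P = TP/(TP+FP) = 20/27 = 20/27
R = TP/(TP+FN) = 20/29 = 20/29
beta^2 = 3^2 = 9
(1 + beta^2) = 10
Numerator = (1+beta^2)*P*R = 4000/783
Denominator = beta^2*P + R = 20/3 + 20/29 = 640/87
F_beta = 25/36

25/36


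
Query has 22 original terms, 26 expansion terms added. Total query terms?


Original terms: 22
Expansion terms: 26
Total = 22 + 26 = 48

48


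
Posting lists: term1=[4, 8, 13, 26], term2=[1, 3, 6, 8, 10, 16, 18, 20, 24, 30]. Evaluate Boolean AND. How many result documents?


Boolean AND: find intersection of posting lists
term1 docs: [4, 8, 13, 26]
term2 docs: [1, 3, 6, 8, 10, 16, 18, 20, 24, 30]
Intersection: [8]
|intersection| = 1

1


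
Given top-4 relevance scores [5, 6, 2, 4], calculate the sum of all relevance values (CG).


Cumulative Gain = sum of relevance scores
Position 1: rel=5, running sum=5
Position 2: rel=6, running sum=11
Position 3: rel=2, running sum=13
Position 4: rel=4, running sum=17
CG = 17

17


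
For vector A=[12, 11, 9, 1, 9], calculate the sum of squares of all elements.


|A|^2 = sum of squared components
A[0]^2 = 12^2 = 144
A[1]^2 = 11^2 = 121
A[2]^2 = 9^2 = 81
A[3]^2 = 1^2 = 1
A[4]^2 = 9^2 = 81
Sum = 144 + 121 + 81 + 1 + 81 = 428

428


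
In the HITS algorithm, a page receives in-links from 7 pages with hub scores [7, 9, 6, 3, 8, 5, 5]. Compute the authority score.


Authority = sum of hub scores of in-linkers
In-link 1: hub score = 7
In-link 2: hub score = 9
In-link 3: hub score = 6
In-link 4: hub score = 3
In-link 5: hub score = 8
In-link 6: hub score = 5
In-link 7: hub score = 5
Authority = 7 + 9 + 6 + 3 + 8 + 5 + 5 = 43

43


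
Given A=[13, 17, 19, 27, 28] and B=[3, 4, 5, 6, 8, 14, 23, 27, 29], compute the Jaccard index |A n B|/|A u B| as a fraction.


A intersect B = [27]
|A intersect B| = 1
A union B = [3, 4, 5, 6, 8, 13, 14, 17, 19, 23, 27, 28, 29]
|A union B| = 13
Jaccard = 1/13 = 1/13

1/13


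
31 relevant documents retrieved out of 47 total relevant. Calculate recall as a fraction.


Recall = retrieved_relevant / total_relevant
= 31 / 47
= 31 / (31 + 16)
= 31/47

31/47


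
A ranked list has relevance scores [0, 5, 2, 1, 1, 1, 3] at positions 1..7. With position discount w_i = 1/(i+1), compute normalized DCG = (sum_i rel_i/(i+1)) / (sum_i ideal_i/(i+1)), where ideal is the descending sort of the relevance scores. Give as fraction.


Position discount weights w_i = 1/(i+1) for i=1..7:
Weights = [1/2, 1/3, 1/4, 1/5, 1/6, 1/7, 1/8]
Actual relevance: [0, 5, 2, 1, 1, 1, 3]
DCG = 0/2 + 5/3 + 2/4 + 1/5 + 1/6 + 1/7 + 3/8 = 2563/840
Ideal relevance (sorted desc): [5, 3, 2, 1, 1, 1, 0]
Ideal DCG = 5/2 + 3/3 + 2/4 + 1/5 + 1/6 + 1/7 + 0/8 = 947/210
nDCG = DCG / ideal_DCG = 2563/840 / 947/210 = 2563/3788

2563/3788


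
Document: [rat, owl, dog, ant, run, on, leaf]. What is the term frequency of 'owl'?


Document has 7 words
Scanning for 'owl':
Found at positions: [1]
Count = 1

1


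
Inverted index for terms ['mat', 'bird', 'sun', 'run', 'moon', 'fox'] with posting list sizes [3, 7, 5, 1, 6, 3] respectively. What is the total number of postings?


Summing posting list sizes:
'mat': 3 postings
'bird': 7 postings
'sun': 5 postings
'run': 1 postings
'moon': 6 postings
'fox': 3 postings
Total = 3 + 7 + 5 + 1 + 6 + 3 = 25

25


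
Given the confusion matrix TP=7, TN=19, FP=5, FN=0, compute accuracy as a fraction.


Accuracy = (TP + TN) / (TP + TN + FP + FN)
TP + TN = 7 + 19 = 26
Total = 7 + 19 + 5 + 0 = 31
Accuracy = 26 / 31 = 26/31

26/31


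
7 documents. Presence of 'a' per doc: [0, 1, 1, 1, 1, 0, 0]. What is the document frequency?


Checking each document for 'a':
Doc 1: absent
Doc 2: present
Doc 3: present
Doc 4: present
Doc 5: present
Doc 6: absent
Doc 7: absent
df = sum of presences = 0 + 1 + 1 + 1 + 1 + 0 + 0 = 4

4


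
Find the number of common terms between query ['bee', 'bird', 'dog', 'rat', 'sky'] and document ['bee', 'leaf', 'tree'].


Query terms: ['bee', 'bird', 'dog', 'rat', 'sky']
Document terms: ['bee', 'leaf', 'tree']
Common terms: ['bee']
Overlap count = 1

1


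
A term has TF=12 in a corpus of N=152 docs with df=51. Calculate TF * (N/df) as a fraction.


TF * (N/df)
= 12 * (152/51)
= 12 * 152/51
= 608/17

608/17


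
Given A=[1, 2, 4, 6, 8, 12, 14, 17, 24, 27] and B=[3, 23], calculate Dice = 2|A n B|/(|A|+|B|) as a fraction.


A intersect B = []
|A intersect B| = 0
|A| = 10, |B| = 2
Dice = 2*0 / (10+2)
= 0 / 12 = 0

0


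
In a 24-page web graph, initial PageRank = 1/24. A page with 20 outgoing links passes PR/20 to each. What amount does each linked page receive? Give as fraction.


Initial PR = 1/24 = 1/24
Outlinks = 20
Contribution per link = PR / outlinks
= 1/24 / 20
= 1/480

1/480


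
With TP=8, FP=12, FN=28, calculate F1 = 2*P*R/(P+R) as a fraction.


F1 = 2 * P * R / (P + R)
P = TP/(TP+FP) = 8/20 = 2/5
R = TP/(TP+FN) = 8/36 = 2/9
2 * P * R = 2 * 2/5 * 2/9 = 8/45
P + R = 2/5 + 2/9 = 28/45
F1 = 8/45 / 28/45 = 2/7

2/7


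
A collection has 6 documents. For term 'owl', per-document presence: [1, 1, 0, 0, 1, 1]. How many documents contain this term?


Checking each document for 'owl':
Doc 1: present
Doc 2: present
Doc 3: absent
Doc 4: absent
Doc 5: present
Doc 6: present
df = sum of presences = 1 + 1 + 0 + 0 + 1 + 1 = 4

4


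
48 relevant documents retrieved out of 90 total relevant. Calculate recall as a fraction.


Recall = retrieved_relevant / total_relevant
= 48 / 90
= 48 / (48 + 42)
= 8/15

8/15


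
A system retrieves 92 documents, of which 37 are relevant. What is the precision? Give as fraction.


Precision = relevant_retrieved / total_retrieved
= 37 / 92
= 37 / (37 + 55)
= 37/92

37/92


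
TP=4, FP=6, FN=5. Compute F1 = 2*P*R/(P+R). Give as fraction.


F1 = 2 * P * R / (P + R)
P = TP/(TP+FP) = 4/10 = 2/5
R = TP/(TP+FN) = 4/9 = 4/9
2 * P * R = 2 * 2/5 * 4/9 = 16/45
P + R = 2/5 + 4/9 = 38/45
F1 = 16/45 / 38/45 = 8/19

8/19


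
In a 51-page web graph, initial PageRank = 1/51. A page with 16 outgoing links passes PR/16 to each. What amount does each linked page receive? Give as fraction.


Initial PR = 1/51 = 1/51
Outlinks = 16
Contribution per link = PR / outlinks
= 1/51 / 16
= 1/816

1/816


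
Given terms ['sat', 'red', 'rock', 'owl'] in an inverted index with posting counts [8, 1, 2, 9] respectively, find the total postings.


Summing posting list sizes:
'sat': 8 postings
'red': 1 postings
'rock': 2 postings
'owl': 9 postings
Total = 8 + 1 + 2 + 9 = 20

20


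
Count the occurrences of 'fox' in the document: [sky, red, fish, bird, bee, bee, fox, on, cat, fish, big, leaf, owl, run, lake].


Document has 15 words
Scanning for 'fox':
Found at positions: [6]
Count = 1

1


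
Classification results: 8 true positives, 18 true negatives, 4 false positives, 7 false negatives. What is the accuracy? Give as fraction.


Accuracy = (TP + TN) / (TP + TN + FP + FN)
TP + TN = 8 + 18 = 26
Total = 8 + 18 + 4 + 7 = 37
Accuracy = 26 / 37 = 26/37

26/37


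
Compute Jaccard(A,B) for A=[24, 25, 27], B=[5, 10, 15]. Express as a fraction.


A intersect B = []
|A intersect B| = 0
A union B = [5, 10, 15, 24, 25, 27]
|A union B| = 6
Jaccard = 0/6 = 0

0


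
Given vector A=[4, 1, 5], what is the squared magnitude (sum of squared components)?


|A|^2 = sum of squared components
A[0]^2 = 4^2 = 16
A[1]^2 = 1^2 = 1
A[2]^2 = 5^2 = 25
Sum = 16 + 1 + 25 = 42

42


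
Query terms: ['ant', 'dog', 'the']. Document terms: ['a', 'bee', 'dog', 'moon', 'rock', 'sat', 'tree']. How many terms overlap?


Query terms: ['ant', 'dog', 'the']
Document terms: ['a', 'bee', 'dog', 'moon', 'rock', 'sat', 'tree']
Common terms: ['dog']
Overlap count = 1

1


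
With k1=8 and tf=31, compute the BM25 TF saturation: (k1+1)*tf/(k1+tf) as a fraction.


BM25 TF component = (k1+1)*tf / (k1+tf)
k1 = 8, tf = 31
Numerator = (8+1)*31 = 279
Denominator = 8 + 31 = 39
= 279/39 = 93/13

93/13


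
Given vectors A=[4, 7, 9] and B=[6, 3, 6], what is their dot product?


Dot product = sum of element-wise products
A[0]*B[0] = 4*6 = 24
A[1]*B[1] = 7*3 = 21
A[2]*B[2] = 9*6 = 54
Sum = 24 + 21 + 54 = 99

99


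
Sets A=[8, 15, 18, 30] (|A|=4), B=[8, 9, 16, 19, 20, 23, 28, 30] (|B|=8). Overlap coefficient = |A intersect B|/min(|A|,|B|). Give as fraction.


A intersect B = [8, 30]
|A intersect B| = 2
min(|A|, |B|) = min(4, 8) = 4
Overlap = 2 / 4 = 1/2

1/2


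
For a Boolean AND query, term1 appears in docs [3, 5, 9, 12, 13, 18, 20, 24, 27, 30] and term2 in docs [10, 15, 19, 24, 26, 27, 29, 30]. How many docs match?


Boolean AND: find intersection of posting lists
term1 docs: [3, 5, 9, 12, 13, 18, 20, 24, 27, 30]
term2 docs: [10, 15, 19, 24, 26, 27, 29, 30]
Intersection: [24, 27, 30]
|intersection| = 3

3


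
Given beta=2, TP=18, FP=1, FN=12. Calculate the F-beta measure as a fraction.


P = TP/(TP+FP) = 18/19 = 18/19
R = TP/(TP+FN) = 18/30 = 3/5
beta^2 = 2^2 = 4
(1 + beta^2) = 5
Numerator = (1+beta^2)*P*R = 54/19
Denominator = beta^2*P + R = 72/19 + 3/5 = 417/95
F_beta = 90/139

90/139


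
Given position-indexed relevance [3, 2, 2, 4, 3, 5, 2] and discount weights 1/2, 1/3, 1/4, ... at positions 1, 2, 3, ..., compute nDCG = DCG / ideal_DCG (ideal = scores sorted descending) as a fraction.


Position discount weights w_i = 1/(i+1) for i=1..7:
Weights = [1/2, 1/3, 1/4, 1/5, 1/6, 1/7, 1/8]
Actual relevance: [3, 2, 2, 4, 3, 5, 2]
DCG = 3/2 + 2/3 + 2/4 + 4/5 + 3/6 + 5/7 + 2/8 = 2071/420
Ideal relevance (sorted desc): [5, 4, 3, 3, 2, 2, 2]
Ideal DCG = 5/2 + 4/3 + 3/4 + 3/5 + 2/6 + 2/7 + 2/8 = 1271/210
nDCG = DCG / ideal_DCG = 2071/420 / 1271/210 = 2071/2542

2071/2542


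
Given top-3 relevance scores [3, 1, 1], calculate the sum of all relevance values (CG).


Cumulative Gain = sum of relevance scores
Position 1: rel=3, running sum=3
Position 2: rel=1, running sum=4
Position 3: rel=1, running sum=5
CG = 5

5


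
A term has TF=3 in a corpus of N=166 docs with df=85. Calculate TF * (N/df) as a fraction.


TF * (N/df)
= 3 * (166/85)
= 3 * 166/85
= 498/85

498/85


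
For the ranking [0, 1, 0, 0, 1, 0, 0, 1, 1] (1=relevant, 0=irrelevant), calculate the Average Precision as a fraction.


Computing P@k for each relevant position:
Position 1: not relevant
Position 2: relevant, P@2 = 1/2 = 1/2
Position 3: not relevant
Position 4: not relevant
Position 5: relevant, P@5 = 2/5 = 2/5
Position 6: not relevant
Position 7: not relevant
Position 8: relevant, P@8 = 3/8 = 3/8
Position 9: relevant, P@9 = 4/9 = 4/9
Sum of P@k = 1/2 + 2/5 + 3/8 + 4/9 = 619/360
AP = 619/360 / 4 = 619/1440

619/1440


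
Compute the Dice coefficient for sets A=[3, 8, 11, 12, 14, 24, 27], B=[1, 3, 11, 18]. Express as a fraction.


A intersect B = [3, 11]
|A intersect B| = 2
|A| = 7, |B| = 4
Dice = 2*2 / (7+4)
= 4 / 11 = 4/11

4/11


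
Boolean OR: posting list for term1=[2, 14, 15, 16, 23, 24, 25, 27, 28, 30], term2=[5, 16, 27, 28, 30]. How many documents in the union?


Boolean OR: find union of posting lists
term1 docs: [2, 14, 15, 16, 23, 24, 25, 27, 28, 30]
term2 docs: [5, 16, 27, 28, 30]
Union: [2, 5, 14, 15, 16, 23, 24, 25, 27, 28, 30]
|union| = 11

11


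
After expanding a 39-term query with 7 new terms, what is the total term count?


Original terms: 39
Expansion terms: 7
Total = 39 + 7 = 46

46


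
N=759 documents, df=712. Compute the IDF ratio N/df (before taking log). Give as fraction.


IDF ratio = N / df
= 759 / 712
= 759/712

759/712


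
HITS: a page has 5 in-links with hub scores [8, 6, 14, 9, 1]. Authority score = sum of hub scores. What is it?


Authority = sum of hub scores of in-linkers
In-link 1: hub score = 8
In-link 2: hub score = 6
In-link 3: hub score = 14
In-link 4: hub score = 9
In-link 5: hub score = 1
Authority = 8 + 6 + 14 + 9 + 1 = 38

38


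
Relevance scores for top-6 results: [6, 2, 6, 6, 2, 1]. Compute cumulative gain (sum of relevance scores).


Cumulative Gain = sum of relevance scores
Position 1: rel=6, running sum=6
Position 2: rel=2, running sum=8
Position 3: rel=6, running sum=14
Position 4: rel=6, running sum=20
Position 5: rel=2, running sum=22
Position 6: rel=1, running sum=23
CG = 23

23


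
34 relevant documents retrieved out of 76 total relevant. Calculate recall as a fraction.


Recall = retrieved_relevant / total_relevant
= 34 / 76
= 34 / (34 + 42)
= 17/38

17/38


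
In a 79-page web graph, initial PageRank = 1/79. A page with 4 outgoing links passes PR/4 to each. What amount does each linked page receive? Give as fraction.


Initial PR = 1/79 = 1/79
Outlinks = 4
Contribution per link = PR / outlinks
= 1/79 / 4
= 1/316

1/316


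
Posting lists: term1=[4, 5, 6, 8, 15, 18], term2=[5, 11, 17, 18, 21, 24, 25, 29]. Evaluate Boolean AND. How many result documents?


Boolean AND: find intersection of posting lists
term1 docs: [4, 5, 6, 8, 15, 18]
term2 docs: [5, 11, 17, 18, 21, 24, 25, 29]
Intersection: [5, 18]
|intersection| = 2

2


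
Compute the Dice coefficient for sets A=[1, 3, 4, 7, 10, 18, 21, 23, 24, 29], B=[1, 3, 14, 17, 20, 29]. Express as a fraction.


A intersect B = [1, 3, 29]
|A intersect B| = 3
|A| = 10, |B| = 6
Dice = 2*3 / (10+6)
= 6 / 16 = 3/8

3/8


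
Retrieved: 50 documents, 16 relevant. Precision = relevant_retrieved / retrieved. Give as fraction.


Precision = relevant_retrieved / total_retrieved
= 16 / 50
= 16 / (16 + 34)
= 8/25

8/25


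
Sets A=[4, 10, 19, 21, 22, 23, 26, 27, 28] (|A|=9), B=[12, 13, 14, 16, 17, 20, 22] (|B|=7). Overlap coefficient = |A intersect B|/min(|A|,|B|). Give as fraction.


A intersect B = [22]
|A intersect B| = 1
min(|A|, |B|) = min(9, 7) = 7
Overlap = 1 / 7 = 1/7

1/7


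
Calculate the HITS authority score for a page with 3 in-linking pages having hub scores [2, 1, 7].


Authority = sum of hub scores of in-linkers
In-link 1: hub score = 2
In-link 2: hub score = 1
In-link 3: hub score = 7
Authority = 2 + 1 + 7 = 10

10


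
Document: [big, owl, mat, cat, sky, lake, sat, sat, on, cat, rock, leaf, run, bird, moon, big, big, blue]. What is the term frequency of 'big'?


Document has 18 words
Scanning for 'big':
Found at positions: [0, 15, 16]
Count = 3

3


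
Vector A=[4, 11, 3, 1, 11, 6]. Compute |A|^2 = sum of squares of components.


|A|^2 = sum of squared components
A[0]^2 = 4^2 = 16
A[1]^2 = 11^2 = 121
A[2]^2 = 3^2 = 9
A[3]^2 = 1^2 = 1
A[4]^2 = 11^2 = 121
A[5]^2 = 6^2 = 36
Sum = 16 + 121 + 9 + 1 + 121 + 36 = 304

304


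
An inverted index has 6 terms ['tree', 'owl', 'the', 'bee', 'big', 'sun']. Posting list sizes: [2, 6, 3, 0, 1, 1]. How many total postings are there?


Summing posting list sizes:
'tree': 2 postings
'owl': 6 postings
'the': 3 postings
'bee': 0 postings
'big': 1 postings
'sun': 1 postings
Total = 2 + 6 + 3 + 0 + 1 + 1 = 13

13


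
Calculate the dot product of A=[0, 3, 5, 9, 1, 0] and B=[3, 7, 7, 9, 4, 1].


Dot product = sum of element-wise products
A[0]*B[0] = 0*3 = 0
A[1]*B[1] = 3*7 = 21
A[2]*B[2] = 5*7 = 35
A[3]*B[3] = 9*9 = 81
A[4]*B[4] = 1*4 = 4
A[5]*B[5] = 0*1 = 0
Sum = 0 + 21 + 35 + 81 + 4 + 0 = 141

141


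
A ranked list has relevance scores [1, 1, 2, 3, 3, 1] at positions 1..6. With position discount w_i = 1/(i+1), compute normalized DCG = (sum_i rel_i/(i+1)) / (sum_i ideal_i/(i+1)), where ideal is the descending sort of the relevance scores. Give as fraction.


Position discount weights w_i = 1/(i+1) for i=1..6:
Weights = [1/2, 1/3, 1/4, 1/5, 1/6, 1/7]
Actual relevance: [1, 1, 2, 3, 3, 1]
DCG = 1/2 + 1/3 + 2/4 + 3/5 + 3/6 + 1/7 = 541/210
Ideal relevance (sorted desc): [3, 3, 2, 1, 1, 1]
Ideal DCG = 3/2 + 3/3 + 2/4 + 1/5 + 1/6 + 1/7 = 737/210
nDCG = DCG / ideal_DCG = 541/210 / 737/210 = 541/737

541/737


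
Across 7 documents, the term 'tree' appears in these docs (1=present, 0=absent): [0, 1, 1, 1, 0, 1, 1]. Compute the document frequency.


Checking each document for 'tree':
Doc 1: absent
Doc 2: present
Doc 3: present
Doc 4: present
Doc 5: absent
Doc 6: present
Doc 7: present
df = sum of presences = 0 + 1 + 1 + 1 + 0 + 1 + 1 = 5

5


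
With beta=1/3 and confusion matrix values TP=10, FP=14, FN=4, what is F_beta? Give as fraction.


P = TP/(TP+FP) = 10/24 = 5/12
R = TP/(TP+FN) = 10/14 = 5/7
beta^2 = 1/3^2 = 1/9
(1 + beta^2) = 10/9
Numerator = (1+beta^2)*P*R = 125/378
Denominator = beta^2*P + R = 5/108 + 5/7 = 575/756
F_beta = 10/23

10/23


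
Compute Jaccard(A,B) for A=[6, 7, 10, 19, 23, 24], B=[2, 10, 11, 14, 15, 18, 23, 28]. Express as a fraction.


A intersect B = [10, 23]
|A intersect B| = 2
A union B = [2, 6, 7, 10, 11, 14, 15, 18, 19, 23, 24, 28]
|A union B| = 12
Jaccard = 2/12 = 1/6

1/6


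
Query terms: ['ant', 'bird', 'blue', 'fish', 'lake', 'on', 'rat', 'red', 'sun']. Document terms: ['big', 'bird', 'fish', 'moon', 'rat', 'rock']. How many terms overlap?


Query terms: ['ant', 'bird', 'blue', 'fish', 'lake', 'on', 'rat', 'red', 'sun']
Document terms: ['big', 'bird', 'fish', 'moon', 'rat', 'rock']
Common terms: ['bird', 'fish', 'rat']
Overlap count = 3

3


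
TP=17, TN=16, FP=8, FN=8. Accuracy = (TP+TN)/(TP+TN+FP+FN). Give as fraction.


Accuracy = (TP + TN) / (TP + TN + FP + FN)
TP + TN = 17 + 16 = 33
Total = 17 + 16 + 8 + 8 = 49
Accuracy = 33 / 49 = 33/49

33/49


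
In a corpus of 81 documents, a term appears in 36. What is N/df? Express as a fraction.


IDF ratio = N / df
= 81 / 36
= 9/4

9/4


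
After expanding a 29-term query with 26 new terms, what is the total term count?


Original terms: 29
Expansion terms: 26
Total = 29 + 26 = 55

55


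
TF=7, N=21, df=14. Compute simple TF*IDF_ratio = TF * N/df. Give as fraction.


TF * (N/df)
= 7 * (21/14)
= 7 * 3/2
= 21/2

21/2


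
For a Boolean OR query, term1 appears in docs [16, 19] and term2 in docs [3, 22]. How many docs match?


Boolean OR: find union of posting lists
term1 docs: [16, 19]
term2 docs: [3, 22]
Union: [3, 16, 19, 22]
|union| = 4

4


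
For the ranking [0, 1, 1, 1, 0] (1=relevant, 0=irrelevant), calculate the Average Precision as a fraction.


Computing P@k for each relevant position:
Position 1: not relevant
Position 2: relevant, P@2 = 1/2 = 1/2
Position 3: relevant, P@3 = 2/3 = 2/3
Position 4: relevant, P@4 = 3/4 = 3/4
Position 5: not relevant
Sum of P@k = 1/2 + 2/3 + 3/4 = 23/12
AP = 23/12 / 3 = 23/36

23/36


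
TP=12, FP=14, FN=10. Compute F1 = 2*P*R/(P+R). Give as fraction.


F1 = 2 * P * R / (P + R)
P = TP/(TP+FP) = 12/26 = 6/13
R = TP/(TP+FN) = 12/22 = 6/11
2 * P * R = 2 * 6/13 * 6/11 = 72/143
P + R = 6/13 + 6/11 = 144/143
F1 = 72/143 / 144/143 = 1/2

1/2


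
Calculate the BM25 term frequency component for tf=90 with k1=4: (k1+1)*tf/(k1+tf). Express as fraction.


BM25 TF component = (k1+1)*tf / (k1+tf)
k1 = 4, tf = 90
Numerator = (4+1)*90 = 450
Denominator = 4 + 90 = 94
= 450/94 = 225/47

225/47


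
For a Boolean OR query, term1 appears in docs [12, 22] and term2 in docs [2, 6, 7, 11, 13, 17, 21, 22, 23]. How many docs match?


Boolean OR: find union of posting lists
term1 docs: [12, 22]
term2 docs: [2, 6, 7, 11, 13, 17, 21, 22, 23]
Union: [2, 6, 7, 11, 12, 13, 17, 21, 22, 23]
|union| = 10

10


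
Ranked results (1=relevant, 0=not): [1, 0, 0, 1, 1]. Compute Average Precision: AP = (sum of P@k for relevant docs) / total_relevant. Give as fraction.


Computing P@k for each relevant position:
Position 1: relevant, P@1 = 1/1 = 1
Position 2: not relevant
Position 3: not relevant
Position 4: relevant, P@4 = 2/4 = 1/2
Position 5: relevant, P@5 = 3/5 = 3/5
Sum of P@k = 1 + 1/2 + 3/5 = 21/10
AP = 21/10 / 3 = 7/10

7/10


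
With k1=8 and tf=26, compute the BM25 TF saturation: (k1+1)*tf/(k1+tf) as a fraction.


BM25 TF component = (k1+1)*tf / (k1+tf)
k1 = 8, tf = 26
Numerator = (8+1)*26 = 234
Denominator = 8 + 26 = 34
= 234/34 = 117/17

117/17


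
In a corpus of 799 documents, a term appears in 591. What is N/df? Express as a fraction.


IDF ratio = N / df
= 799 / 591
= 799/591

799/591


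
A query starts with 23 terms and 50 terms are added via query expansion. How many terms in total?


Original terms: 23
Expansion terms: 50
Total = 23 + 50 = 73

73


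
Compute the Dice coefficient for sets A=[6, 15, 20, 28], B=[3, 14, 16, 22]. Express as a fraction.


A intersect B = []
|A intersect B| = 0
|A| = 4, |B| = 4
Dice = 2*0 / (4+4)
= 0 / 8 = 0

0


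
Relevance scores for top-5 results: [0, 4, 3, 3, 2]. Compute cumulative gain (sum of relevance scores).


Cumulative Gain = sum of relevance scores
Position 1: rel=0, running sum=0
Position 2: rel=4, running sum=4
Position 3: rel=3, running sum=7
Position 4: rel=3, running sum=10
Position 5: rel=2, running sum=12
CG = 12

12


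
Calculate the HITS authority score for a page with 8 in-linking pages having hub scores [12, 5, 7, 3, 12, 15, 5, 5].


Authority = sum of hub scores of in-linkers
In-link 1: hub score = 12
In-link 2: hub score = 5
In-link 3: hub score = 7
In-link 4: hub score = 3
In-link 5: hub score = 12
In-link 6: hub score = 15
In-link 7: hub score = 5
In-link 8: hub score = 5
Authority = 12 + 5 + 7 + 3 + 12 + 15 + 5 + 5 = 64

64


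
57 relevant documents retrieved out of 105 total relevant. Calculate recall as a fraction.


Recall = retrieved_relevant / total_relevant
= 57 / 105
= 57 / (57 + 48)
= 19/35

19/35


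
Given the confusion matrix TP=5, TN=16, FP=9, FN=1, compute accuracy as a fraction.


Accuracy = (TP + TN) / (TP + TN + FP + FN)
TP + TN = 5 + 16 = 21
Total = 5 + 16 + 9 + 1 = 31
Accuracy = 21 / 31 = 21/31

21/31


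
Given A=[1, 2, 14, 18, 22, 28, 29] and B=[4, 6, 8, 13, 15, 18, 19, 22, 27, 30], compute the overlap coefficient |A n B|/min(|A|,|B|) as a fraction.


A intersect B = [18, 22]
|A intersect B| = 2
min(|A|, |B|) = min(7, 10) = 7
Overlap = 2 / 7 = 2/7

2/7


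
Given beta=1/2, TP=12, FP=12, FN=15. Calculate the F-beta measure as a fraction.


P = TP/(TP+FP) = 12/24 = 1/2
R = TP/(TP+FN) = 12/27 = 4/9
beta^2 = 1/2^2 = 1/4
(1 + beta^2) = 5/4
Numerator = (1+beta^2)*P*R = 5/18
Denominator = beta^2*P + R = 1/8 + 4/9 = 41/72
F_beta = 20/41

20/41


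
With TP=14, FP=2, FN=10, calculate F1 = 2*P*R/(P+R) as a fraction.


F1 = 2 * P * R / (P + R)
P = TP/(TP+FP) = 14/16 = 7/8
R = TP/(TP+FN) = 14/24 = 7/12
2 * P * R = 2 * 7/8 * 7/12 = 49/48
P + R = 7/8 + 7/12 = 35/24
F1 = 49/48 / 35/24 = 7/10

7/10


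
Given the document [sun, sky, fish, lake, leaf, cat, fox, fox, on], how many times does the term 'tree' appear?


Document has 9 words
Scanning for 'tree':
Term not found in document
Count = 0

0


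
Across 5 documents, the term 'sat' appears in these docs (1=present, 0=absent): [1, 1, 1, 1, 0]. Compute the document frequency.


Checking each document for 'sat':
Doc 1: present
Doc 2: present
Doc 3: present
Doc 4: present
Doc 5: absent
df = sum of presences = 1 + 1 + 1 + 1 + 0 = 4

4


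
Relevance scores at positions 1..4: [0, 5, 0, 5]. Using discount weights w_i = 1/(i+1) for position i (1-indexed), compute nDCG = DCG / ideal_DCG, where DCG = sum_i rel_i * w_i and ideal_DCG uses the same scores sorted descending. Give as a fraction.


Position discount weights w_i = 1/(i+1) for i=1..4:
Weights = [1/2, 1/3, 1/4, 1/5]
Actual relevance: [0, 5, 0, 5]
DCG = 0/2 + 5/3 + 0/4 + 5/5 = 8/3
Ideal relevance (sorted desc): [5, 5, 0, 0]
Ideal DCG = 5/2 + 5/3 + 0/4 + 0/5 = 25/6
nDCG = DCG / ideal_DCG = 8/3 / 25/6 = 16/25

16/25


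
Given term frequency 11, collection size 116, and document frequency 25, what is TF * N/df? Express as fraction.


TF * (N/df)
= 11 * (116/25)
= 11 * 116/25
= 1276/25

1276/25


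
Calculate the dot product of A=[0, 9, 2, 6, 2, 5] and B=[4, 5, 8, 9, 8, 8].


Dot product = sum of element-wise products
A[0]*B[0] = 0*4 = 0
A[1]*B[1] = 9*5 = 45
A[2]*B[2] = 2*8 = 16
A[3]*B[3] = 6*9 = 54
A[4]*B[4] = 2*8 = 16
A[5]*B[5] = 5*8 = 40
Sum = 0 + 45 + 16 + 54 + 16 + 40 = 171

171


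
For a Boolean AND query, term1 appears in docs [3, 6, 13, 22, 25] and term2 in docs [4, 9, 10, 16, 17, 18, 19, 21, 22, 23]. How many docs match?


Boolean AND: find intersection of posting lists
term1 docs: [3, 6, 13, 22, 25]
term2 docs: [4, 9, 10, 16, 17, 18, 19, 21, 22, 23]
Intersection: [22]
|intersection| = 1

1


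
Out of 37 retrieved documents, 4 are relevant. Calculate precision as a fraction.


Precision = relevant_retrieved / total_retrieved
= 4 / 37
= 4 / (4 + 33)
= 4/37

4/37


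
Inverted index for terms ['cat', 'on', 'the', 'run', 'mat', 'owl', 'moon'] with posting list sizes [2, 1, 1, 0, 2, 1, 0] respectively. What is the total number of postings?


Summing posting list sizes:
'cat': 2 postings
'on': 1 postings
'the': 1 postings
'run': 0 postings
'mat': 2 postings
'owl': 1 postings
'moon': 0 postings
Total = 2 + 1 + 1 + 0 + 2 + 1 + 0 = 7

7


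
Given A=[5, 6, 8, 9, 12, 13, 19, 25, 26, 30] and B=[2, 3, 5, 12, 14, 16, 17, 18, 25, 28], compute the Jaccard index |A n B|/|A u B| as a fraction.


A intersect B = [5, 12, 25]
|A intersect B| = 3
A union B = [2, 3, 5, 6, 8, 9, 12, 13, 14, 16, 17, 18, 19, 25, 26, 28, 30]
|A union B| = 17
Jaccard = 3/17 = 3/17

3/17


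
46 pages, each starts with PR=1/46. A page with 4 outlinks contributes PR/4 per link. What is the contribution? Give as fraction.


Initial PR = 1/46 = 1/46
Outlinks = 4
Contribution per link = PR / outlinks
= 1/46 / 4
= 1/184

1/184


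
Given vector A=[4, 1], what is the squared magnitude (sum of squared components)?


|A|^2 = sum of squared components
A[0]^2 = 4^2 = 16
A[1]^2 = 1^2 = 1
Sum = 16 + 1 = 17

17


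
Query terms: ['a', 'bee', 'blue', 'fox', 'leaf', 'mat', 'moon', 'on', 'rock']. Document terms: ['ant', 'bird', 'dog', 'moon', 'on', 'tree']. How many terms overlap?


Query terms: ['a', 'bee', 'blue', 'fox', 'leaf', 'mat', 'moon', 'on', 'rock']
Document terms: ['ant', 'bird', 'dog', 'moon', 'on', 'tree']
Common terms: ['moon', 'on']
Overlap count = 2

2


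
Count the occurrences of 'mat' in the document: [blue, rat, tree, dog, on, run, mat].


Document has 7 words
Scanning for 'mat':
Found at positions: [6]
Count = 1

1


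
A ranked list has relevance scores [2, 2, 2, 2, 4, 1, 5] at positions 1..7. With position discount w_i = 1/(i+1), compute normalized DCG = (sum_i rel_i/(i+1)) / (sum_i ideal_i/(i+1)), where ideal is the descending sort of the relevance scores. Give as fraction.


Position discount weights w_i = 1/(i+1) for i=1..7:
Weights = [1/2, 1/3, 1/4, 1/5, 1/6, 1/7, 1/8]
Actual relevance: [2, 2, 2, 2, 4, 1, 5]
DCG = 2/2 + 2/3 + 2/4 + 2/5 + 4/6 + 1/7 + 5/8 = 3361/840
Ideal relevance (sorted desc): [5, 4, 2, 2, 2, 2, 1]
Ideal DCG = 5/2 + 4/3 + 2/4 + 2/5 + 2/6 + 2/7 + 1/8 = 4601/840
nDCG = DCG / ideal_DCG = 3361/840 / 4601/840 = 3361/4601

3361/4601


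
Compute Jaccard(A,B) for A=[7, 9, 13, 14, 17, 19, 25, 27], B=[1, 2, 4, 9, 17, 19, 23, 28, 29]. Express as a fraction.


A intersect B = [9, 17, 19]
|A intersect B| = 3
A union B = [1, 2, 4, 7, 9, 13, 14, 17, 19, 23, 25, 27, 28, 29]
|A union B| = 14
Jaccard = 3/14 = 3/14

3/14


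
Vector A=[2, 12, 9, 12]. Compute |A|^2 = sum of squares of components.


|A|^2 = sum of squared components
A[0]^2 = 2^2 = 4
A[1]^2 = 12^2 = 144
A[2]^2 = 9^2 = 81
A[3]^2 = 12^2 = 144
Sum = 4 + 144 + 81 + 144 = 373

373


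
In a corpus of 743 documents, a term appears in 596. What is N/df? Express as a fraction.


IDF ratio = N / df
= 743 / 596
= 743/596

743/596


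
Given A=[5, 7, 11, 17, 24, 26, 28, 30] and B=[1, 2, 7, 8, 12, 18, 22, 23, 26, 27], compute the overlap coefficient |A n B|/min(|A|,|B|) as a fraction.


A intersect B = [7, 26]
|A intersect B| = 2
min(|A|, |B|) = min(8, 10) = 8
Overlap = 2 / 8 = 1/4

1/4


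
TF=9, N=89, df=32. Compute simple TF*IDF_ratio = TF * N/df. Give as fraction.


TF * (N/df)
= 9 * (89/32)
= 9 * 89/32
= 801/32

801/32


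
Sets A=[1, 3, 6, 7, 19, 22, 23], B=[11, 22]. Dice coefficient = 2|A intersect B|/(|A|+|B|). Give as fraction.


A intersect B = [22]
|A intersect B| = 1
|A| = 7, |B| = 2
Dice = 2*1 / (7+2)
= 2 / 9 = 2/9

2/9


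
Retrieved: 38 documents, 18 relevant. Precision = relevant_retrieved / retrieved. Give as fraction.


Precision = relevant_retrieved / total_retrieved
= 18 / 38
= 18 / (18 + 20)
= 9/19

9/19


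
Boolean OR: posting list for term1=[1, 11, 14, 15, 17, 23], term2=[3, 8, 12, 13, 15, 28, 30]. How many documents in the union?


Boolean OR: find union of posting lists
term1 docs: [1, 11, 14, 15, 17, 23]
term2 docs: [3, 8, 12, 13, 15, 28, 30]
Union: [1, 3, 8, 11, 12, 13, 14, 15, 17, 23, 28, 30]
|union| = 12

12


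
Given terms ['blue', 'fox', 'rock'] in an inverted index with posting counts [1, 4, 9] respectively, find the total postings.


Summing posting list sizes:
'blue': 1 postings
'fox': 4 postings
'rock': 9 postings
Total = 1 + 4 + 9 = 14

14


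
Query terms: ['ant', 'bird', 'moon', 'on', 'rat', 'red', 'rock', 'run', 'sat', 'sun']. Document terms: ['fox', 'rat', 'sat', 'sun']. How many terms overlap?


Query terms: ['ant', 'bird', 'moon', 'on', 'rat', 'red', 'rock', 'run', 'sat', 'sun']
Document terms: ['fox', 'rat', 'sat', 'sun']
Common terms: ['rat', 'sat', 'sun']
Overlap count = 3

3


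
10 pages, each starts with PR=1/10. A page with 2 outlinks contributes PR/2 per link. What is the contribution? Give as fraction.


Initial PR = 1/10 = 1/10
Outlinks = 2
Contribution per link = PR / outlinks
= 1/10 / 2
= 1/20

1/20


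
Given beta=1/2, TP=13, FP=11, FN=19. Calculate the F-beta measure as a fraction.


P = TP/(TP+FP) = 13/24 = 13/24
R = TP/(TP+FN) = 13/32 = 13/32
beta^2 = 1/2^2 = 1/4
(1 + beta^2) = 5/4
Numerator = (1+beta^2)*P*R = 845/3072
Denominator = beta^2*P + R = 13/96 + 13/32 = 13/24
F_beta = 65/128

65/128


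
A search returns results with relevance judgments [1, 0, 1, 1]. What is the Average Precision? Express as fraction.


Computing P@k for each relevant position:
Position 1: relevant, P@1 = 1/1 = 1
Position 2: not relevant
Position 3: relevant, P@3 = 2/3 = 2/3
Position 4: relevant, P@4 = 3/4 = 3/4
Sum of P@k = 1 + 2/3 + 3/4 = 29/12
AP = 29/12 / 3 = 29/36

29/36


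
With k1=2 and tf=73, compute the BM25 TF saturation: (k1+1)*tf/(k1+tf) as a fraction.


BM25 TF component = (k1+1)*tf / (k1+tf)
k1 = 2, tf = 73
Numerator = (2+1)*73 = 219
Denominator = 2 + 73 = 75
= 219/75 = 73/25

73/25


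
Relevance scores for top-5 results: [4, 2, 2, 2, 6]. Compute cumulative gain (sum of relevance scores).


Cumulative Gain = sum of relevance scores
Position 1: rel=4, running sum=4
Position 2: rel=2, running sum=6
Position 3: rel=2, running sum=8
Position 4: rel=2, running sum=10
Position 5: rel=6, running sum=16
CG = 16

16


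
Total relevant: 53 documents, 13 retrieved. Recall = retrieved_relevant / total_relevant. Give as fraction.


Recall = retrieved_relevant / total_relevant
= 13 / 53
= 13 / (13 + 40)
= 13/53

13/53


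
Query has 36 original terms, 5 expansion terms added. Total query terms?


Original terms: 36
Expansion terms: 5
Total = 36 + 5 = 41

41


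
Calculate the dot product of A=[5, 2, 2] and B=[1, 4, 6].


Dot product = sum of element-wise products
A[0]*B[0] = 5*1 = 5
A[1]*B[1] = 2*4 = 8
A[2]*B[2] = 2*6 = 12
Sum = 5 + 8 + 12 = 25

25


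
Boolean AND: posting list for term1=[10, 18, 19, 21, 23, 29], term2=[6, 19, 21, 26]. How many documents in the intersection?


Boolean AND: find intersection of posting lists
term1 docs: [10, 18, 19, 21, 23, 29]
term2 docs: [6, 19, 21, 26]
Intersection: [19, 21]
|intersection| = 2

2


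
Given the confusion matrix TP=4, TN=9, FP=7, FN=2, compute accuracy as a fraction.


Accuracy = (TP + TN) / (TP + TN + FP + FN)
TP + TN = 4 + 9 = 13
Total = 4 + 9 + 7 + 2 = 22
Accuracy = 13 / 22 = 13/22

13/22


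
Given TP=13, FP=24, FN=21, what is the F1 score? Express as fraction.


F1 = 2 * P * R / (P + R)
P = TP/(TP+FP) = 13/37 = 13/37
R = TP/(TP+FN) = 13/34 = 13/34
2 * P * R = 2 * 13/37 * 13/34 = 169/629
P + R = 13/37 + 13/34 = 923/1258
F1 = 169/629 / 923/1258 = 26/71

26/71


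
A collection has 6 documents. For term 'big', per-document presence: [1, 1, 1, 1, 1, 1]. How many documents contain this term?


Checking each document for 'big':
Doc 1: present
Doc 2: present
Doc 3: present
Doc 4: present
Doc 5: present
Doc 6: present
df = sum of presences = 1 + 1 + 1 + 1 + 1 + 1 = 6

6


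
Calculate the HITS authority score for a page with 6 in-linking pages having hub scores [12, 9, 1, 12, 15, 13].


Authority = sum of hub scores of in-linkers
In-link 1: hub score = 12
In-link 2: hub score = 9
In-link 3: hub score = 1
In-link 4: hub score = 12
In-link 5: hub score = 15
In-link 6: hub score = 13
Authority = 12 + 9 + 1 + 12 + 15 + 13 = 62

62


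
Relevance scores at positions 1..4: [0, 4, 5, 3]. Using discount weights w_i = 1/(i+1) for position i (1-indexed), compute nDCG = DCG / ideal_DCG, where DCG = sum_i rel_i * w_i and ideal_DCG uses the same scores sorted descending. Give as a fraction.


Position discount weights w_i = 1/(i+1) for i=1..4:
Weights = [1/2, 1/3, 1/4, 1/5]
Actual relevance: [0, 4, 5, 3]
DCG = 0/2 + 4/3 + 5/4 + 3/5 = 191/60
Ideal relevance (sorted desc): [5, 4, 3, 0]
Ideal DCG = 5/2 + 4/3 + 3/4 + 0/5 = 55/12
nDCG = DCG / ideal_DCG = 191/60 / 55/12 = 191/275

191/275


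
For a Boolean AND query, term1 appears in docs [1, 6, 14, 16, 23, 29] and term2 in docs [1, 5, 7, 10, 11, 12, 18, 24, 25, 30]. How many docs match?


Boolean AND: find intersection of posting lists
term1 docs: [1, 6, 14, 16, 23, 29]
term2 docs: [1, 5, 7, 10, 11, 12, 18, 24, 25, 30]
Intersection: [1]
|intersection| = 1

1


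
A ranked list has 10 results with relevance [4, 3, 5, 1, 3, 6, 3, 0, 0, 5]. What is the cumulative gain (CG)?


Cumulative Gain = sum of relevance scores
Position 1: rel=4, running sum=4
Position 2: rel=3, running sum=7
Position 3: rel=5, running sum=12
Position 4: rel=1, running sum=13
Position 5: rel=3, running sum=16
Position 6: rel=6, running sum=22
Position 7: rel=3, running sum=25
Position 8: rel=0, running sum=25
Position 9: rel=0, running sum=25
Position 10: rel=5, running sum=30
CG = 30

30


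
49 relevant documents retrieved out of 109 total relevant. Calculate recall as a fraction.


Recall = retrieved_relevant / total_relevant
= 49 / 109
= 49 / (49 + 60)
= 49/109

49/109


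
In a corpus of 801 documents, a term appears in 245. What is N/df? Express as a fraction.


IDF ratio = N / df
= 801 / 245
= 801/245

801/245


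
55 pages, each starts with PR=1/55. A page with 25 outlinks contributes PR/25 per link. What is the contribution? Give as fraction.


Initial PR = 1/55 = 1/55
Outlinks = 25
Contribution per link = PR / outlinks
= 1/55 / 25
= 1/1375

1/1375


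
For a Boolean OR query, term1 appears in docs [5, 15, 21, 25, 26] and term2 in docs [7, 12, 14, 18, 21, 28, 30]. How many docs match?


Boolean OR: find union of posting lists
term1 docs: [5, 15, 21, 25, 26]
term2 docs: [7, 12, 14, 18, 21, 28, 30]
Union: [5, 7, 12, 14, 15, 18, 21, 25, 26, 28, 30]
|union| = 11

11


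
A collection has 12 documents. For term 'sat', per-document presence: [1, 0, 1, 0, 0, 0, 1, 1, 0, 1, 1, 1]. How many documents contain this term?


Checking each document for 'sat':
Doc 1: present
Doc 2: absent
Doc 3: present
Doc 4: absent
Doc 5: absent
Doc 6: absent
Doc 7: present
Doc 8: present
Doc 9: absent
Doc 10: present
Doc 11: present
Doc 12: present
df = sum of presences = 1 + 0 + 1 + 0 + 0 + 0 + 1 + 1 + 0 + 1 + 1 + 1 = 7

7


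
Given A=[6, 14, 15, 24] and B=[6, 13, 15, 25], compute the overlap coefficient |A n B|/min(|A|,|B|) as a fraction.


A intersect B = [6, 15]
|A intersect B| = 2
min(|A|, |B|) = min(4, 4) = 4
Overlap = 2 / 4 = 1/2

1/2


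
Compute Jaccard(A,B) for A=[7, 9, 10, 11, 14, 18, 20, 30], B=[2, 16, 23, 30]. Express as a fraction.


A intersect B = [30]
|A intersect B| = 1
A union B = [2, 7, 9, 10, 11, 14, 16, 18, 20, 23, 30]
|A union B| = 11
Jaccard = 1/11 = 1/11

1/11


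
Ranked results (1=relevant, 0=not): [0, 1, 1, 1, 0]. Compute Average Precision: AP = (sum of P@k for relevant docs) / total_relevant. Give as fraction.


Computing P@k for each relevant position:
Position 1: not relevant
Position 2: relevant, P@2 = 1/2 = 1/2
Position 3: relevant, P@3 = 2/3 = 2/3
Position 4: relevant, P@4 = 3/4 = 3/4
Position 5: not relevant
Sum of P@k = 1/2 + 2/3 + 3/4 = 23/12
AP = 23/12 / 3 = 23/36

23/36
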